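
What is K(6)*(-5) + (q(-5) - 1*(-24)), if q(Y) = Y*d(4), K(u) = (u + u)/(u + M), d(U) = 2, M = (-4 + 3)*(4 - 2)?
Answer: -1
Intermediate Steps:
M = -2 (M = -1*2 = -2)
K(u) = 2*u/(-2 + u) (K(u) = (u + u)/(u - 2) = (2*u)/(-2 + u) = 2*u/(-2 + u))
q(Y) = 2*Y (q(Y) = Y*2 = 2*Y)
K(6)*(-5) + (q(-5) - 1*(-24)) = (2*6/(-2 + 6))*(-5) + (2*(-5) - 1*(-24)) = (2*6/4)*(-5) + (-10 + 24) = (2*6*(¼))*(-5) + 14 = 3*(-5) + 14 = -15 + 14 = -1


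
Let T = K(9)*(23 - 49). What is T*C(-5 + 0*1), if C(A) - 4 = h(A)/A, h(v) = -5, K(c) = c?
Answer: -1170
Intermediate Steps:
T = -234 (T = 9*(23 - 49) = 9*(-26) = -234)
C(A) = 4 - 5/A
T*C(-5 + 0*1) = -234*(4 - 5/(-5 + 0*1)) = -234*(4 - 5/(-5 + 0)) = -234*(4 - 5/(-5)) = -234*(4 - 5*(-1/5)) = -234*(4 + 1) = -234*5 = -1170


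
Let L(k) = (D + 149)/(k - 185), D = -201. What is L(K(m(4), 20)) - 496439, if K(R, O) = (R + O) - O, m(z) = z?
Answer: -89855407/181 ≈ -4.9644e+5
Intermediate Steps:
K(R, O) = R (K(R, O) = (O + R) - O = R)
L(k) = -52/(-185 + k) (L(k) = (-201 + 149)/(k - 185) = -52/(-185 + k))
L(K(m(4), 20)) - 496439 = -52/(-185 + 4) - 496439 = -52/(-181) - 496439 = -52*(-1/181) - 496439 = 52/181 - 496439 = -89855407/181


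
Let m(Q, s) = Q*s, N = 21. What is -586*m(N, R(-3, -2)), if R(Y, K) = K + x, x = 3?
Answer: -12306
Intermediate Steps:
R(Y, K) = 3 + K (R(Y, K) = K + 3 = 3 + K)
-586*m(N, R(-3, -2)) = -12306*(3 - 2) = -12306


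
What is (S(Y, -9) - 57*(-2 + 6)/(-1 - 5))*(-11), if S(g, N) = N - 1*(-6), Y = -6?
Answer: -385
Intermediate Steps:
S(g, N) = 6 + N (S(g, N) = N + 6 = 6 + N)
(S(Y, -9) - 57*(-2 + 6)/(-1 - 5))*(-11) = ((6 - 9) - 57*(-2 + 6)/(-1 - 5))*(-11) = (-3 - 57*4/(-6))*(-11) = (-3 - 57*4*(-⅙))*(-11) = (-3 - 57*(-2)/3)*(-11) = (-3 - 1*(-38))*(-11) = (-3 + 38)*(-11) = 35*(-11) = -385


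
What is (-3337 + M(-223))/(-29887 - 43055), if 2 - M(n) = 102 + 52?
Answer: 1163/24314 ≈ 0.047833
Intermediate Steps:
M(n) = -152 (M(n) = 2 - (102 + 52) = 2 - 1*154 = 2 - 154 = -152)
(-3337 + M(-223))/(-29887 - 43055) = (-3337 - 152)/(-29887 - 43055) = -3489/(-72942) = -3489*(-1/72942) = 1163/24314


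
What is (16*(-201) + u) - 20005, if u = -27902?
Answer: -51123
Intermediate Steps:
(16*(-201) + u) - 20005 = (16*(-201) - 27902) - 20005 = (-3216 - 27902) - 20005 = -31118 - 20005 = -51123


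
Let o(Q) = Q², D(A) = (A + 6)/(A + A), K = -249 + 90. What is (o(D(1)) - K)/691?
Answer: 685/2764 ≈ 0.24783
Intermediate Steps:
K = -159
D(A) = (6 + A)/(2*A) (D(A) = (6 + A)/((2*A)) = (6 + A)*(1/(2*A)) = (6 + A)/(2*A))
(o(D(1)) - K)/691 = (((½)*(6 + 1)/1)² - 1*(-159))/691 = (((½)*1*7)² + 159)*(1/691) = ((7/2)² + 159)*(1/691) = (49/4 + 159)*(1/691) = (685/4)*(1/691) = 685/2764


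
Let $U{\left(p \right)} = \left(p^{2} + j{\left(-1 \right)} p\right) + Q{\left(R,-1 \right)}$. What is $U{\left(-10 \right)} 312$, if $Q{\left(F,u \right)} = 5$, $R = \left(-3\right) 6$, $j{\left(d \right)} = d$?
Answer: $35880$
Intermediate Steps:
$R = -18$
$U{\left(p \right)} = 5 + p^{2} - p$ ($U{\left(p \right)} = \left(p^{2} - p\right) + 5 = 5 + p^{2} - p$)
$U{\left(-10 \right)} 312 = \left(5 + \left(-10\right)^{2} - -10\right) 312 = \left(5 + 100 + 10\right) 312 = 115 \cdot 312 = 35880$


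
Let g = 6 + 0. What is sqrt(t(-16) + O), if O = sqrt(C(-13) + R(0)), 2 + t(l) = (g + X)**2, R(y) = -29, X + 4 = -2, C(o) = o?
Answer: sqrt(-2 + I*sqrt(42)) ≈ 1.5463 + 2.0955*I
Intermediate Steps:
g = 6
X = -6 (X = -4 - 2 = -6)
t(l) = -2 (t(l) = -2 + (6 - 6)**2 = -2 + 0**2 = -2 + 0 = -2)
O = I*sqrt(42) (O = sqrt(-13 - 29) = sqrt(-42) = I*sqrt(42) ≈ 6.4807*I)
sqrt(t(-16) + O) = sqrt(-2 + I*sqrt(42))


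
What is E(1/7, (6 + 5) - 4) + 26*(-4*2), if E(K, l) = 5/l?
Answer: -1451/7 ≈ -207.29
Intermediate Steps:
E(K, l) = 5/l
E(1/7, (6 + 5) - 4) + 26*(-4*2) = 5/((6 + 5) - 4) + 26*(-4*2) = 5/(11 - 4) + 26*(-8) = 5/7 - 208 = -1451/7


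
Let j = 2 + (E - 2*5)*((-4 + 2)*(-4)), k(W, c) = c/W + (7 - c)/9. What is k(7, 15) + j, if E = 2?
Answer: -3827/63 ≈ -60.746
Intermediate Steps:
k(W, c) = 7/9 - c/9 + c/W (k(W, c) = c/W + (7 - c)*(⅑) = c/W + (7/9 - c/9) = 7/9 - c/9 + c/W)
j = -62 (j = 2 + (2 - 2*5)*((-4 + 2)*(-4)) = 2 + (2 - 10)*(-2*(-4)) = 2 - 8*8 = 2 - 64 = -62)
k(7, 15) + j = (15 - ⅑*7*(-7 + 15))/7 - 62 = (15 - ⅑*7*8)/7 - 62 = (15 - 56/9)/7 - 62 = (⅐)*(79/9) - 62 = 79/63 - 62 = -3827/63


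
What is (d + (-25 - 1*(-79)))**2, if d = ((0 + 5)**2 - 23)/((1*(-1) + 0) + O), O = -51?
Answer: 1968409/676 ≈ 2911.8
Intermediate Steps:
d = -1/26 (d = ((0 + 5)**2 - 23)/((1*(-1) + 0) - 51) = (5**2 - 23)/((-1 + 0) - 51) = (25 - 23)/(-1 - 51) = 2/(-52) = 2*(-1/52) = -1/26 ≈ -0.038462)
(d + (-25 - 1*(-79)))**2 = (-1/26 + (-25 - 1*(-79)))**2 = (-1/26 + (-25 + 79))**2 = (-1/26 + 54)**2 = (1403/26)**2 = 1968409/676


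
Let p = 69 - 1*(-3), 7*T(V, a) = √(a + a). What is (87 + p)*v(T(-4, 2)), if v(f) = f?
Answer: 318/7 ≈ 45.429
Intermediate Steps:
T(V, a) = √2*√a/7 (T(V, a) = √(a + a)/7 = √(2*a)/7 = (√2*√a)/7 = √2*√a/7)
p = 72 (p = 69 + 3 = 72)
(87 + p)*v(T(-4, 2)) = (87 + 72)*(√2*√2/7) = 159*(2/7) = 318/7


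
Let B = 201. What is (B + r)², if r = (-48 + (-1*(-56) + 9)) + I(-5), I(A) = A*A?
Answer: 59049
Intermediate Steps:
I(A) = A²
r = 42 (r = (-48 + (-1*(-56) + 9)) + (-5)² = (-48 + (56 + 9)) + 25 = (-48 + 65) + 25 = 17 + 25 = 42)
(B + r)² = (201 + 42)² = 243² = 59049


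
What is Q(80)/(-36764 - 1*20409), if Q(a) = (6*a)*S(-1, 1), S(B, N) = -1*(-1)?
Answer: -480/57173 ≈ -0.0083956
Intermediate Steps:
S(B, N) = 1
Q(a) = 6*a (Q(a) = (6*a)*1 = 6*a)
Q(80)/(-36764 - 1*20409) = (6*80)/(-36764 - 1*20409) = 480/(-36764 - 20409) = 480/(-57173) = 480*(-1/57173) = -480/57173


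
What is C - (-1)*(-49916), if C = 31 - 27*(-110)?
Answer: -46915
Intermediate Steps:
C = 3001 (C = 31 + 2970 = 3001)
C - (-1)*(-49916) = 3001 - (-1)*(-49916) = 3001 - 1*49916 = 3001 - 49916 = -46915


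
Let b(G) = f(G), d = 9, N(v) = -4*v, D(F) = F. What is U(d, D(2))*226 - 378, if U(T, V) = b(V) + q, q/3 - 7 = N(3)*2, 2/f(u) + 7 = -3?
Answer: -59746/5 ≈ -11949.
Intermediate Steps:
f(u) = -⅕ (f(u) = 2/(-7 - 3) = 2/(-10) = 2*(-⅒) = -⅕)
b(G) = -⅕
q = -51 (q = 21 + 3*(-4*3*2) = 21 + 3*(-12*2) = 21 + 3*(-24) = 21 - 72 = -51)
U(T, V) = -256/5 (U(T, V) = -⅕ - 51 = -256/5)
U(d, D(2))*226 - 378 = -256/5*226 - 378 = -57856/5 - 378 = -59746/5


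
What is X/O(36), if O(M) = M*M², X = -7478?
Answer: -3739/23328 ≈ -0.16028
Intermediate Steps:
O(M) = M³
X/O(36) = -7478/(36³) = -7478/46656 = -7478*1/46656 = -3739/23328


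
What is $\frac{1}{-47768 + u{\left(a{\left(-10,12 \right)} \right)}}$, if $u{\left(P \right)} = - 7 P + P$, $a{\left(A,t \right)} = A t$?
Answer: $- \frac{1}{47048} \approx -2.1255 \cdot 10^{-5}$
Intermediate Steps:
$u{\left(P \right)} = - 6 P$
$\frac{1}{-47768 + u{\left(a{\left(-10,12 \right)} \right)}} = \frac{1}{-47768 - 6 \left(\left(-10\right) 12\right)} = \frac{1}{-47768 - -720} = \frac{1}{-47768 + 720} = \frac{1}{-47048} = - \frac{1}{47048}$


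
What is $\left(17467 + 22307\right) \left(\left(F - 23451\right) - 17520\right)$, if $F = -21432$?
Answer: $-2482016922$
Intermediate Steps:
$\left(17467 + 22307\right) \left(\left(F - 23451\right) - 17520\right) = \left(17467 + 22307\right) \left(\left(-21432 - 23451\right) - 17520\right) = 39774 \left(\left(-21432 - 23451\right) - 17520\right) = 39774 \left(-44883 - 17520\right) = 39774 \left(-62403\right) = -2482016922$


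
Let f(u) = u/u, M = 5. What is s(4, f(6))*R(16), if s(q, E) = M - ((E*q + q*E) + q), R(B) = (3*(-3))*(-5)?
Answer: -315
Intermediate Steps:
R(B) = 45 (R(B) = -9*(-5) = 45)
f(u) = 1
s(q, E) = 5 - q - 2*E*q (s(q, E) = 5 - ((E*q + q*E) + q) = 5 - ((E*q + E*q) + q) = 5 - (2*E*q + q) = 5 - (q + 2*E*q) = 5 + (-q - 2*E*q) = 5 - q - 2*E*q)
s(4, f(6))*R(16) = (5 - 1*4 - 2*1*4)*45 = (5 - 4 - 8)*45 = -7*45 = -315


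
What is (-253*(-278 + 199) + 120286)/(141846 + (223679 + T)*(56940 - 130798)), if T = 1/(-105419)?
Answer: -14787439387/1741557905393526 ≈ -8.4909e-6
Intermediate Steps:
T = -1/105419 ≈ -9.4860e-6
(-253*(-278 + 199) + 120286)/(141846 + (223679 + T)*(56940 - 130798)) = (-253*(-278 + 199) + 120286)/(141846 + (223679 - 1/105419)*(56940 - 130798)) = (-253*(-79) + 120286)/(141846 + (23580016500/105419)*(-73858)) = (19987 + 120286)/(141846 - 1741572858657000/105419) = 140273/(-1741557905393526/105419) = 140273*(-105419/1741557905393526) = -14787439387/1741557905393526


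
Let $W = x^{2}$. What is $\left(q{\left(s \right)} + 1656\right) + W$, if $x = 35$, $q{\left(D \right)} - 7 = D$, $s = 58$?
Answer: $2946$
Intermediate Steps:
$q{\left(D \right)} = 7 + D$
$W = 1225$ ($W = 35^{2} = 1225$)
$\left(q{\left(s \right)} + 1656\right) + W = \left(\left(7 + 58\right) + 1656\right) + 1225 = \left(65 + 1656\right) + 1225 = 1721 + 1225 = 2946$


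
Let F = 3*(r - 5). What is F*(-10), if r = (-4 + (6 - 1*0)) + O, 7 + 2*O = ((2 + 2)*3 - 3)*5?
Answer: -480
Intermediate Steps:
O = 19 (O = -7/2 + (((2 + 2)*3 - 3)*5)/2 = -7/2 + ((4*3 - 3)*5)/2 = -7/2 + ((12 - 3)*5)/2 = -7/2 + (9*5)/2 = -7/2 + (½)*45 = -7/2 + 45/2 = 19)
r = 21 (r = (-4 + (6 - 1*0)) + 19 = (-4 + (6 + 0)) + 19 = (-4 + 6) + 19 = 2 + 19 = 21)
F = 48 (F = 3*(21 - 5) = 3*16 = 48)
F*(-10) = 48*(-10) = -480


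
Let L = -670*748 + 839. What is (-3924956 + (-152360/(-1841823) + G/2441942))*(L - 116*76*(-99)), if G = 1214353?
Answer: -6575080916259197690175191/4497624940266 ≈ -1.4619e+12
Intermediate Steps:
L = -500321 (L = -501160 + 839 = -500321)
(-3924956 + (-152360/(-1841823) + G/2441942))*(L - 116*76*(-99)) = (-3924956 + (-152360/(-1841823) + 1214353/2441942))*(-500321 - 116*76*(-99)) = (-3924956 + (-152360*(-1/1841823) + 1214353*(1/2441942)))*(-500321 - 8816*(-99)) = (-3924956 + (152360/1841823 + 1214353/2441942))*(-500321 + 872784) = (-3924956 + 2608677568639/4497624940266)*372463 = -17652977386369109657/4497624940266*372463 = -6575080916259197690175191/4497624940266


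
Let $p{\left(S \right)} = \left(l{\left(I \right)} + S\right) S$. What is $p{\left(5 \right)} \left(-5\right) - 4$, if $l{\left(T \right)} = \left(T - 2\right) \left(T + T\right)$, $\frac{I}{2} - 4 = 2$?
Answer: $-6129$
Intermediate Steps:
$I = 12$ ($I = 8 + 2 \cdot 2 = 8 + 4 = 12$)
$l{\left(T \right)} = 2 T \left(-2 + T\right)$ ($l{\left(T \right)} = \left(-2 + T\right) 2 T = 2 T \left(-2 + T\right)$)
$p{\left(S \right)} = S \left(240 + S\right)$ ($p{\left(S \right)} = \left(2 \cdot 12 \left(-2 + 12\right) + S\right) S = \left(2 \cdot 12 \cdot 10 + S\right) S = \left(240 + S\right) S = S \left(240 + S\right)$)
$p{\left(5 \right)} \left(-5\right) - 4 = 5 \left(240 + 5\right) \left(-5\right) - 4 = 5 \cdot 245 \left(-5\right) - 4 = 1225 \left(-5\right) - 4 = -6125 - 4 = -6129$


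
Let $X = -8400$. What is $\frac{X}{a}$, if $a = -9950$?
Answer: $\frac{168}{199} \approx 0.84422$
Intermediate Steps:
$\frac{X}{a} = - \frac{8400}{-9950} = \left(-8400\right) \left(- \frac{1}{9950}\right) = \frac{168}{199}$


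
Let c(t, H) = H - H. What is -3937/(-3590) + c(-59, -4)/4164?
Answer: 3937/3590 ≈ 1.0967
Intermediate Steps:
c(t, H) = 0
-3937/(-3590) + c(-59, -4)/4164 = -3937/(-3590) + 0/4164 = -3937*(-1/3590) + 0*(1/4164) = 3937/3590 + 0 = 3937/3590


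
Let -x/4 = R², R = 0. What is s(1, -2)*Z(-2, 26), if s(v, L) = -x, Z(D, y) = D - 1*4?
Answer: 0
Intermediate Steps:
Z(D, y) = -4 + D (Z(D, y) = D - 4 = -4 + D)
x = 0 (x = -4*0² = -4*0 = 0)
s(v, L) = 0 (s(v, L) = -1*0 = 0)
s(1, -2)*Z(-2, 26) = 0*(-4 - 2) = 0*(-6) = 0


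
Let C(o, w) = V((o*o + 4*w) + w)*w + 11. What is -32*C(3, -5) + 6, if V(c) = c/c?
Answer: -186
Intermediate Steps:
V(c) = 1
C(o, w) = 11 + w (C(o, w) = 1*w + 11 = w + 11 = 11 + w)
-32*C(3, -5) + 6 = -32*(11 - 5) + 6 = -32*6 + 6 = -192 + 6 = -186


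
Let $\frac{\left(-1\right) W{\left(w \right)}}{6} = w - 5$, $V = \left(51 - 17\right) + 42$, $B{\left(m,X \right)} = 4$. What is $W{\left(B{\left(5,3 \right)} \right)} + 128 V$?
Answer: $9734$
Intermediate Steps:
$V = 76$ ($V = 34 + 42 = 76$)
$W{\left(w \right)} = 30 - 6 w$ ($W{\left(w \right)} = - 6 \left(w - 5\right) = - 6 \left(-5 + w\right) = 30 - 6 w$)
$W{\left(B{\left(5,3 \right)} \right)} + 128 V = \left(30 - 24\right) + 128 \cdot 76 = \left(30 - 24\right) + 9728 = 6 + 9728 = 9734$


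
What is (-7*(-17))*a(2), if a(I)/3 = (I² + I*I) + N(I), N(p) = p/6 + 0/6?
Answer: 2975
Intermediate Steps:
N(p) = p/6 (N(p) = p*(⅙) + 0*(⅙) = p/6 + 0 = p/6)
a(I) = I/2 + 6*I² (a(I) = 3*((I² + I*I) + I/6) = 3*((I² + I²) + I/6) = 3*(2*I² + I/6) = I/2 + 6*I²)
(-7*(-17))*a(2) = (-7*(-17))*((½)*2*(1 + 12*2)) = 119*((½)*2*(1 + 24)) = 119*((½)*2*25) = 119*25 = 2975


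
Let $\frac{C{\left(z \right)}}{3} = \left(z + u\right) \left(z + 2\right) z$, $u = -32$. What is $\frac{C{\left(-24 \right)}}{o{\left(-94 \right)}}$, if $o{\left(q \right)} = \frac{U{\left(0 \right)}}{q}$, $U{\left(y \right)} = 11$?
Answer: $758016$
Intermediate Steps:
$o{\left(q \right)} = \frac{11}{q}$
$C{\left(z \right)} = 3 z \left(-32 + z\right) \left(2 + z\right)$ ($C{\left(z \right)} = 3 \left(z - 32\right) \left(z + 2\right) z = 3 \left(-32 + z\right) \left(2 + z\right) z = 3 z \left(-32 + z\right) \left(2 + z\right)$)
$\frac{C{\left(-24 \right)}}{o{\left(-94 \right)}} = \frac{3 \left(-24\right) \left(-64 + \left(-24\right)^{2} - -720\right)}{11 \frac{1}{-94}} = \frac{3 \left(-24\right) \left(-64 + 576 + 720\right)}{11 \left(- \frac{1}{94}\right)} = \frac{3 \left(-24\right) 1232}{- \frac{11}{94}} = \left(-88704\right) \left(- \frac{94}{11}\right) = 758016$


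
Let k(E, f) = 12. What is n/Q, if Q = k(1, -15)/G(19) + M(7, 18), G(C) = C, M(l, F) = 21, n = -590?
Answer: -11210/411 ≈ -27.275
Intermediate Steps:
Q = 411/19 (Q = 12/19 + 21 = 411/19 ≈ 21.632)
n/Q = -590/411/19 = -590*19/411 = -11210/411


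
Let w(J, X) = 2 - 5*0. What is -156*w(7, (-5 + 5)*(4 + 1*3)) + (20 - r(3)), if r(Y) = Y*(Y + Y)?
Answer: -310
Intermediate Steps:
r(Y) = 2*Y² (r(Y) = Y*(2*Y) = 2*Y²)
w(J, X) = 2 (w(J, X) = 2 + 0 = 2)
-156*w(7, (-5 + 5)*(4 + 1*3)) + (20 - r(3)) = -156*2 + (20 - 2*3²) = -312 + (20 - 2*9) = -312 + (20 - 1*18) = -312 + (20 - 18) = -312 + 2 = -310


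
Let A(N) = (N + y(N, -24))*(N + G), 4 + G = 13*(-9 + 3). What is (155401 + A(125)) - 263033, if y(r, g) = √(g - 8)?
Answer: -102257 + 172*I*√2 ≈ -1.0226e+5 + 243.24*I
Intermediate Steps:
y(r, g) = √(-8 + g)
G = -82 (G = -4 + 13*(-9 + 3) = -4 + 13*(-6) = -4 - 78 = -82)
A(N) = (-82 + N)*(N + 4*I*√2) (A(N) = (N + √(-8 - 24))*(N - 82) = (N + √(-32))*(-82 + N) = (N + 4*I*√2)*(-82 + N) = (-82 + N)*(N + 4*I*√2))
(155401 + A(125)) - 263033 = (155401 + (125² - 82*125 - 328*I*√2 + 4*I*125*√2)) - 263033 = (155401 + (15625 - 10250 - 328*I*√2 + 500*I*√2)) - 263033 = (155401 + (5375 + 172*I*√2)) - 263033 = (160776 + 172*I*√2) - 263033 = -102257 + 172*I*√2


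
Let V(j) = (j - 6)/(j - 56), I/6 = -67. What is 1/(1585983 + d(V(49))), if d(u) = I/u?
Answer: 43/68200083 ≈ 6.3050e-7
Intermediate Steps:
I = -402 (I = 6*(-67) = -402)
V(j) = (-6 + j)/(-56 + j)
d(u) = -402/u
1/(1585983 + d(V(49))) = 1/(1585983 - 402*(-56 + 49)/(-6 + 49)) = 1/(1585983 - 402/(43/(-7))) = 1/(1585983 - 402/((-⅐*43))) = 1/(1585983 - 402/(-43/7)) = 1/(1585983 - 402*(-7/43)) = 1/(1585983 + 2814/43) = 1/(68200083/43) = 43/68200083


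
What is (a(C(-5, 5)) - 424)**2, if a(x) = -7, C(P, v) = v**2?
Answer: 185761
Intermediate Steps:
(a(C(-5, 5)) - 424)**2 = (-7 - 424)**2 = (-431)**2 = 185761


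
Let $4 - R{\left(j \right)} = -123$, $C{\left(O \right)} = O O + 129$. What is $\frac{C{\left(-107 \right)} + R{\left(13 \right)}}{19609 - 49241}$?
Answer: $- \frac{11705}{29632} \approx -0.39501$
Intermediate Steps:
$C{\left(O \right)} = 129 + O^{2}$ ($C{\left(O \right)} = O^{2} + 129 = 129 + O^{2}$)
$R{\left(j \right)} = 127$ ($R{\left(j \right)} = 4 - -123 = 4 + 123 = 127$)
$\frac{C{\left(-107 \right)} + R{\left(13 \right)}}{19609 - 49241} = \frac{\left(129 + \left(-107\right)^{2}\right) + 127}{19609 - 49241} = \frac{\left(129 + 11449\right) + 127}{-29632} = \left(11578 + 127\right) \left(- \frac{1}{29632}\right) = 11705 \left(- \frac{1}{29632}\right) = - \frac{11705}{29632}$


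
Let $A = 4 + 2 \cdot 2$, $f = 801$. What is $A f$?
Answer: $6408$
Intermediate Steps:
$A = 8$ ($A = 4 + 4 = 8$)
$A f = 8 \cdot 801 = 6408$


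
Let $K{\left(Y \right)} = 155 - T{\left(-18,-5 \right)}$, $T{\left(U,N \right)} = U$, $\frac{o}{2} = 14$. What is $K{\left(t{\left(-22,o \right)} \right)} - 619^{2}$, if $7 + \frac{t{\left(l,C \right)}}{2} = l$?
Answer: $-382988$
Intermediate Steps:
$o = 28$ ($o = 2 \cdot 14 = 28$)
$t{\left(l,C \right)} = -14 + 2 l$
$K{\left(Y \right)} = 173$ ($K{\left(Y \right)} = 155 - -18 = 155 + 18 = 173$)
$K{\left(t{\left(-22,o \right)} \right)} - 619^{2} = 173 - 619^{2} = 173 - 383161 = -382988$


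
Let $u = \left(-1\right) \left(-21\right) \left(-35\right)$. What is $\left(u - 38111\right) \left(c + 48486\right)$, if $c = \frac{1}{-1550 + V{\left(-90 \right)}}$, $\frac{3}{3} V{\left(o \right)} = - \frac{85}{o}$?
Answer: $- \frac{52517271671520}{27883} \approx -1.8835 \cdot 10^{9}$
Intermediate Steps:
$V{\left(o \right)} = - \frac{85}{o}$
$u = -735$ ($u = 21 \left(-35\right) = -735$)
$c = - \frac{18}{27883}$ ($c = \frac{1}{-1550 - \frac{85}{-90}} = \frac{1}{-1550 - - \frac{17}{18}} = \frac{1}{-1550 + \frac{17}{18}} = \frac{1}{- \frac{27883}{18}} = - \frac{18}{27883} \approx -0.00064555$)
$\left(u - 38111\right) \left(c + 48486\right) = \left(-735 - 38111\right) \left(- \frac{18}{27883} + 48486\right) = \left(-38846\right) \frac{1351935120}{27883} = - \frac{52517271671520}{27883}$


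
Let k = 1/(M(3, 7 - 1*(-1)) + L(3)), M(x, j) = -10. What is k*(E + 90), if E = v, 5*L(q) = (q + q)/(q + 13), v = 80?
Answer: -6800/397 ≈ -17.128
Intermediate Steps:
L(q) = 2*q/(5*(13 + q)) (L(q) = ((q + q)/(q + 13))/5 = ((2*q)/(13 + q))/5 = (2*q/(13 + q))/5 = 2*q/(5*(13 + q)))
E = 80
k = -40/397 (k = 1/(-10 + (⅖)*3/(13 + 3)) = 1/(-10 + (⅖)*3/16) = 1/(-10 + (⅖)*3*(1/16)) = 1/(-10 + 3/40) = 1/(-397/40) = -40/397 ≈ -0.10076)
k*(E + 90) = -40*(80 + 90)/397 = -40/397*170 = -6800/397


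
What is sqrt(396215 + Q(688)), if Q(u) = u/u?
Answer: 6*sqrt(11006) ≈ 629.46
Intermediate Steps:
Q(u) = 1
sqrt(396215 + Q(688)) = sqrt(396215 + 1) = sqrt(396216) = 6*sqrt(11006)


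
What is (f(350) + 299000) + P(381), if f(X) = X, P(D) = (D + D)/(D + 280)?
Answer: 197871112/661 ≈ 2.9935e+5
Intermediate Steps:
P(D) = 2*D/(280 + D) (P(D) = (2*D)/(280 + D) = 2*D/(280 + D))
(f(350) + 299000) + P(381) = (350 + 299000) + 2*381/(280 + 381) = 299350 + 2*381/661 = 299350 + 2*381*(1/661) = 299350 + 762/661 = 197871112/661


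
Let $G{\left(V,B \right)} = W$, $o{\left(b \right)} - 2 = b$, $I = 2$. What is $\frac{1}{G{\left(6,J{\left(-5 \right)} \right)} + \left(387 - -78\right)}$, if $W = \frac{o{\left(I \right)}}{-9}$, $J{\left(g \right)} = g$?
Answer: $\frac{9}{4181} \approx 0.0021526$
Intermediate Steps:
$o{\left(b \right)} = 2 + b$
$W = - \frac{4}{9}$ ($W = \frac{2 + 2}{-9} = 4 \left(- \frac{1}{9}\right) = - \frac{4}{9} \approx -0.44444$)
$G{\left(V,B \right)} = - \frac{4}{9}$
$\frac{1}{G{\left(6,J{\left(-5 \right)} \right)} + \left(387 - -78\right)} = \frac{1}{- \frac{4}{9} + \left(387 - -78\right)} = \frac{1}{- \frac{4}{9} + \left(387 + 78\right)} = \frac{1}{- \frac{4}{9} + 465} = \frac{1}{\frac{4181}{9}} = \frac{9}{4181}$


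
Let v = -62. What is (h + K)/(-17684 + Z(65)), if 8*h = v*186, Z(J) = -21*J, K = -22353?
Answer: 47589/38098 ≈ 1.2491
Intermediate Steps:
h = -2883/2 (h = (-62*186)/8 = (⅛)*(-11532) = -2883/2 ≈ -1441.5)
(h + K)/(-17684 + Z(65)) = (-2883/2 - 22353)/(-17684 - 21*65) = -47589/(2*(-17684 - 1365)) = -47589/2/(-19049) = -47589/2*(-1/19049) = 47589/38098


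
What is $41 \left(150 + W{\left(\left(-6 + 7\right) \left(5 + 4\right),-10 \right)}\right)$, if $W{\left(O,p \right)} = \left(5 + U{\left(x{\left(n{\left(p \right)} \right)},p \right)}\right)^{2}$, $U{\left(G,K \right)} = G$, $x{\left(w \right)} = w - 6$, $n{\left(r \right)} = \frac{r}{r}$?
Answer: $6150$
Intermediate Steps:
$n{\left(r \right)} = 1$
$x{\left(w \right)} = -6 + w$ ($x{\left(w \right)} = w - 6 = -6 + w$)
$W{\left(O,p \right)} = 0$ ($W{\left(O,p \right)} = \left(5 + \left(-6 + 1\right)\right)^{2} = \left(5 - 5\right)^{2} = 0^{2} = 0$)
$41 \left(150 + W{\left(\left(-6 + 7\right) \left(5 + 4\right),-10 \right)}\right) = 41 \left(150 + 0\right) = 41 \cdot 150 = 6150$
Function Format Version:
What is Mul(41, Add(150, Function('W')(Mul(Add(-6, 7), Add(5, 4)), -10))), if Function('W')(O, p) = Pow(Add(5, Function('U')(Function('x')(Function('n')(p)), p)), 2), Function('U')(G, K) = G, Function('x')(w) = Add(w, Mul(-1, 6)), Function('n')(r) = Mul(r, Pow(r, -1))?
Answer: 6150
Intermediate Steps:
Function('n')(r) = 1
Function('x')(w) = Add(-6, w) (Function('x')(w) = Add(w, -6) = Add(-6, w))
Function('W')(O, p) = 0 (Function('W')(O, p) = Pow(Add(5, Add(-6, 1)), 2) = Pow(Add(5, -5), 2) = Pow(0, 2) = 0)
Mul(41, Add(150, Function('W')(Mul(Add(-6, 7), Add(5, 4)), -10))) = Mul(41, Add(150, 0)) = Mul(41, 150) = 6150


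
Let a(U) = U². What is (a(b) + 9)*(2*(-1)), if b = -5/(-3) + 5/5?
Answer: -290/9 ≈ -32.222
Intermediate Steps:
b = 8/3 (b = -5*(-⅓) + 5*(⅕) = 5/3 + 1 = 8/3 ≈ 2.6667)
(a(b) + 9)*(2*(-1)) = ((8/3)² + 9)*(2*(-1)) = (64/9 + 9)*(-2) = (145/9)*(-2) = -290/9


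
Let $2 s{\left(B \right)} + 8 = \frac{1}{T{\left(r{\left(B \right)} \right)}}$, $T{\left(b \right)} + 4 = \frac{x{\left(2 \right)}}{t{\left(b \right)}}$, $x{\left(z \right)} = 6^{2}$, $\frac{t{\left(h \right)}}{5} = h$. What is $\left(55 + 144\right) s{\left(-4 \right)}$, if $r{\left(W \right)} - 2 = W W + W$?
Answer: $- \frac{201189}{244} \approx -824.54$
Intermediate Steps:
$t{\left(h \right)} = 5 h$
$r{\left(W \right)} = 2 + W + W^{2}$ ($r{\left(W \right)} = 2 + \left(W W + W\right) = 2 + \left(W^{2} + W\right) = 2 + \left(W + W^{2}\right) = 2 + W + W^{2}$)
$x{\left(z \right)} = 36$
$T{\left(b \right)} = -4 + \frac{36}{5 b}$
$s{\left(B \right)} = -4 + \frac{1}{2 \left(-4 + \frac{36}{5 \left(2 + B + B^{2}\right)}\right)}$
$\left(55 + 144\right) s{\left(-4 \right)} = \left(55 + 144\right) \frac{3 \left(-14 - -220 - 55 \left(-4\right)^{2}\right)}{8 \left(1 + 5 \left(-4\right) + 5 \left(-4\right)^{2}\right)} = 199 \frac{3 \left(-14 + 220 - 880\right)}{8 \left(1 - 20 + 5 \cdot 16\right)} = 199 \frac{3 \left(-14 + 220 - 880\right)}{8 \left(1 - 20 + 80\right)} = 199 \cdot \frac{3}{8} \cdot \frac{1}{61} \left(-674\right) = 199 \left(- \frac{1011}{244}\right) = - \frac{201189}{244}$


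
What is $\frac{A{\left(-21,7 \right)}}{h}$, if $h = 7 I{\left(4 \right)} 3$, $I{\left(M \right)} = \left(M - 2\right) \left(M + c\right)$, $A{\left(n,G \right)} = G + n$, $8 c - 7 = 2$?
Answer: $- \frac{8}{123} \approx -0.065041$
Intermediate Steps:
$c = \frac{9}{8}$ ($c = \frac{7}{8} + \frac{1}{8} \cdot 2 = \frac{7}{8} + \frac{1}{4} = \frac{9}{8} \approx 1.125$)
$I{\left(M \right)} = \left(-2 + M\right) \left(\frac{9}{8} + M\right)$ ($I{\left(M \right)} = \left(M - 2\right) \left(M + \frac{9}{8}\right) = \left(-2 + M\right) \left(\frac{9}{8} + M\right)$)
$h = \frac{861}{4}$ ($h = 7 \left(- \frac{9}{4} + 4^{2} - \frac{7}{2}\right) 3 = 7 \left(- \frac{9}{4} + 16 - \frac{7}{2}\right) 3 = 7 \cdot \frac{41}{4} \cdot 3 = \frac{287}{4} \cdot 3 = \frac{861}{4} \approx 215.25$)
$\frac{A{\left(-21,7 \right)}}{h} = \frac{7 - 21}{\frac{861}{4}} = \left(-14\right) \frac{4}{861} = - \frac{8}{123}$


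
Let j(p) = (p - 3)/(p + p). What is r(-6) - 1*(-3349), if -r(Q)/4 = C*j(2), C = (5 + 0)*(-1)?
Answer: 3344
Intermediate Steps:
j(p) = (-3 + p)/(2*p) (j(p) = (-3 + p)/((2*p)) = (-3 + p)*(1/(2*p)) = (-3 + p)/(2*p))
C = -5 (C = 5*(-1) = -5)
r(Q) = -5 (r(Q) = -(-20)*(½)*(-3 + 2)/2 = -(-20)*(½)*(½)*(-1) = -(-20)*(-1)/4 = -4*5/4 = -5)
r(-6) - 1*(-3349) = -5 - 1*(-3349) = -5 + 3349 = 3344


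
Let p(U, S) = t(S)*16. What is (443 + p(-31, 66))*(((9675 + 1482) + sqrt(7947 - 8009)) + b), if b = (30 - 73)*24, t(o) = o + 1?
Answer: 15339375 + 1515*I*sqrt(62) ≈ 1.5339e+7 + 11929.0*I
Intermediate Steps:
t(o) = 1 + o
p(U, S) = 16 + 16*S (p(U, S) = (1 + S)*16 = 16 + 16*S)
b = -1032 (b = -43*24 = -1032)
(443 + p(-31, 66))*(((9675 + 1482) + sqrt(7947 - 8009)) + b) = (443 + (16 + 16*66))*(((9675 + 1482) + sqrt(7947 - 8009)) - 1032) = (443 + (16 + 1056))*((11157 + sqrt(-62)) - 1032) = (443 + 1072)*((11157 + I*sqrt(62)) - 1032) = 1515*(10125 + I*sqrt(62)) = 15339375 + 1515*I*sqrt(62)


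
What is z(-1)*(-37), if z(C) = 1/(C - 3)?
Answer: 37/4 ≈ 9.2500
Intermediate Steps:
z(C) = 1/(-3 + C)
z(-1)*(-37) = -37/(-3 - 1) = -37/(-4) = -¼*(-37) = 37/4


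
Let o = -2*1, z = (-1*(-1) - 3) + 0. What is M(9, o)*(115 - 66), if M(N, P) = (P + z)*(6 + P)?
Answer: -784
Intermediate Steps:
z = -2 (z = (1 - 3) + 0 = -2 + 0 = -2)
o = -2
M(N, P) = (-2 + P)*(6 + P) (M(N, P) = (P - 2)*(6 + P) = (-2 + P)*(6 + P))
M(9, o)*(115 - 66) = (-12 + (-2)² + 4*(-2))*(115 - 66) = (-12 + 4 - 8)*49 = -16*49 = -784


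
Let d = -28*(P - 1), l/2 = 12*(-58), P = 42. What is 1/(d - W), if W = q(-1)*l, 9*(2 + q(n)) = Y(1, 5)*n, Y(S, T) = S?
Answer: -3/12260 ≈ -0.00024470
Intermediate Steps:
q(n) = -2 + n/9 (q(n) = -2 + (1*n)/9 = -2 + n/9)
l = -1392 (l = 2*(12*(-58)) = 2*(-696) = -1392)
W = 8816/3 (W = (-2 + (1/9)*(-1))*(-1392) = (-2 - 1/9)*(-1392) = -19/9*(-1392) = 8816/3 ≈ 2938.7)
d = -1148 (d = -28*(42 - 1) = -28*41 = -1148)
1/(d - W) = 1/(-1148 - 1*8816/3) = 1/(-1148 - 8816/3) = 1/(-12260/3) = -3/12260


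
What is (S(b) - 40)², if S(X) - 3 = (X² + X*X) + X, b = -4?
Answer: 81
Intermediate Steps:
S(X) = 3 + X + 2*X² (S(X) = 3 + ((X² + X*X) + X) = 3 + ((X² + X²) + X) = 3 + (2*X² + X) = 3 + (X + 2*X²) = 3 + X + 2*X²)
(S(b) - 40)² = ((3 - 4 + 2*(-4)²) - 40)² = ((3 - 4 + 2*16) - 40)² = ((3 - 4 + 32) - 40)² = (31 - 40)² = (-9)² = 81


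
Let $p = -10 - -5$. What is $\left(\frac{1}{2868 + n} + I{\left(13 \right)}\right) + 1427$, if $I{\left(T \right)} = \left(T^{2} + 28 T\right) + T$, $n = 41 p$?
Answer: $\frac{5254100}{2663} \approx 1973.0$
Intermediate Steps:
$p = -5$ ($p = -10 + 5 = -5$)
$n = -205$ ($n = 41 \left(-5\right) = -205$)
$I{\left(T \right)} = T^{2} + 29 T$
$\left(\frac{1}{2868 + n} + I{\left(13 \right)}\right) + 1427 = \left(\frac{1}{2868 - 205} + 13 \left(29 + 13\right)\right) + 1427 = \left(\frac{1}{2663} + 13 \cdot 42\right) + 1427 = \left(\frac{1}{2663} + 546\right) + 1427 = \frac{1453999}{2663} + 1427 = \frac{5254100}{2663}$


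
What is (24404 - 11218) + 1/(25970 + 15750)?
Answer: 550119921/41720 ≈ 13186.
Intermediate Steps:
(24404 - 11218) + 1/(25970 + 15750) = 13186 + 1/41720 = 550119921/41720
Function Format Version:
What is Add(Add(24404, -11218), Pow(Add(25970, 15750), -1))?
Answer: Rational(550119921, 41720) ≈ 13186.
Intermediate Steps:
Add(Add(24404, -11218), Pow(Add(25970, 15750), -1)) = Add(13186, Pow(41720, -1)) = Add(13186, Rational(1, 41720)) = Rational(550119921, 41720)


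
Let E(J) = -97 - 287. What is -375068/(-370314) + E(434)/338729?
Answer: 63452103998/62718045453 ≈ 1.0117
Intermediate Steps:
E(J) = -384
-375068/(-370314) + E(434)/338729 = -375068/(-370314) - 384/338729 = -375068*(-1/370314) - 384*1/338729 = 187534/185157 - 384/338729 = 63452103998/62718045453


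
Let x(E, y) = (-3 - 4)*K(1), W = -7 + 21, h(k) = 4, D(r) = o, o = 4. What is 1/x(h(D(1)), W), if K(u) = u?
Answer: -⅐ ≈ -0.14286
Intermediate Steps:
D(r) = 4
W = 14
x(E, y) = -7 (x(E, y) = (-3 - 4)*1 = -7*1 = -7)
1/x(h(D(1)), W) = 1/(-7) = -⅐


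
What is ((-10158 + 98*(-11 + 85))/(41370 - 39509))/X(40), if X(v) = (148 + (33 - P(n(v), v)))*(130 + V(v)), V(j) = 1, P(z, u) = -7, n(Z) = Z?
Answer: -1453/22916354 ≈ -6.3404e-5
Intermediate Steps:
X(v) = 24628 (X(v) = (148 + (33 - 1*(-7)))*(130 + 1) = (148 + (33 + 7))*131 = (148 + 40)*131 = 188*131 = 24628)
((-10158 + 98*(-11 + 85))/(41370 - 39509))/X(40) = ((-10158 + 98*(-11 + 85))/(41370 - 39509))/24628 = ((-10158 + 98*74)/1861)*(1/24628) = ((-10158 + 7252)*(1/1861))*(1/24628) = -2906*1/1861*(1/24628) = -2906/1861*1/24628 = -1453/22916354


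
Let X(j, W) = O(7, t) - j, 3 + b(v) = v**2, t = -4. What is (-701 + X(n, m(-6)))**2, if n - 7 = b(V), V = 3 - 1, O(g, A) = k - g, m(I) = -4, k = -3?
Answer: 516961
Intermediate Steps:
O(g, A) = -3 - g
V = 2
b(v) = -3 + v**2
n = 8 (n = 7 + (-3 + 2**2) = 7 + (-3 + 4) = 7 + 1 = 8)
X(j, W) = -10 - j (X(j, W) = (-3 - 1*7) - j = (-3 - 7) - j = -10 - j)
(-701 + X(n, m(-6)))**2 = (-701 + (-10 - 1*8))**2 = (-701 + (-10 - 8))**2 = (-701 - 18)**2 = (-719)**2 = 516961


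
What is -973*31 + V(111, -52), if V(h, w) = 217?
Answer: -29946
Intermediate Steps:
-973*31 + V(111, -52) = -973*31 + 217 = -30163 + 217 = -29946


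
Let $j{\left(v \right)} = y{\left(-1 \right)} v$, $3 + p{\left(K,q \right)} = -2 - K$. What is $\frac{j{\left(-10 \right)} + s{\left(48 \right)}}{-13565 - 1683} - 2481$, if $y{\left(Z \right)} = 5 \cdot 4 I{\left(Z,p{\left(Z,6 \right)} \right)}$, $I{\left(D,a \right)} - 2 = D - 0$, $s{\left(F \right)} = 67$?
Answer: $- \frac{37830155}{15248} \approx -2481.0$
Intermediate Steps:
$p{\left(K,q \right)} = -5 - K$ ($p{\left(K,q \right)} = -3 - \left(2 + K\right) = -5 - K$)
$I{\left(D,a \right)} = 2 + D$ ($I{\left(D,a \right)} = 2 + \left(D - 0\right) = 2 + \left(D + 0\right) = 2 + D$)
$y{\left(Z \right)} = 40 + 20 Z$ ($y{\left(Z \right)} = 5 \cdot 4 \left(2 + Z\right) = 20 \left(2 + Z\right) = 40 + 20 Z$)
$j{\left(v \right)} = 20 v$ ($j{\left(v \right)} = \left(40 + 20 \left(-1\right)\right) v = \left(40 - 20\right) v = 20 v$)
$\frac{j{\left(-10 \right)} + s{\left(48 \right)}}{-13565 - 1683} - 2481 = \frac{20 \left(-10\right) + 67}{-13565 - 1683} - 2481 = \frac{-200 + 67}{-15248} - 2481 = \left(-133\right) \left(- \frac{1}{15248}\right) - 2481 = \frac{133}{15248} - 2481 = - \frac{37830155}{15248}$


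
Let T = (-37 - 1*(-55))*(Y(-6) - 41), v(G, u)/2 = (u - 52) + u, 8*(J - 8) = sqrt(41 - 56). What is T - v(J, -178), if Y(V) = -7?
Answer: -48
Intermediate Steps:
J = 8 + I*sqrt(15)/8 (J = 8 + sqrt(41 - 56)/8 = 8 + sqrt(-15)/8 = 8 + (I*sqrt(15))/8 = 8 + I*sqrt(15)/8 ≈ 8.0 + 0.48412*I)
v(G, u) = -104 + 4*u (v(G, u) = 2*((u - 52) + u) = 2*((-52 + u) + u) = 2*(-52 + 2*u) = -104 + 4*u)
T = -864 (T = (-37 - 1*(-55))*(-7 - 41) = (-37 + 55)*(-48) = 18*(-48) = -864)
T - v(J, -178) = -864 - (-104 + 4*(-178)) = -864 - (-104 - 712) = -864 - 1*(-816) = -864 + 816 = -48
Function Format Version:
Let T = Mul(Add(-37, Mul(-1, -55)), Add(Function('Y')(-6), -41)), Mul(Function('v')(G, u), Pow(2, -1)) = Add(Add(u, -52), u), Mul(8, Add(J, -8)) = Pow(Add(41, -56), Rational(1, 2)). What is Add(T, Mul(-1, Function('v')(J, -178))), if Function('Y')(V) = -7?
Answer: -48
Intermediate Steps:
J = Add(8, Mul(Rational(1, 8), I, Pow(15, Rational(1, 2)))) (J = Add(8, Mul(Rational(1, 8), Pow(Add(41, -56), Rational(1, 2)))) = Add(8, Mul(Rational(1, 8), Pow(-15, Rational(1, 2)))) = Add(8, Mul(Rational(1, 8), Mul(I, Pow(15, Rational(1, 2))))) = Add(8, Mul(Rational(1, 8), I, Pow(15, Rational(1, 2)))) ≈ Add(8.0000, Mul(0.48412, I)))
Function('v')(G, u) = Add(-104, Mul(4, u)) (Function('v')(G, u) = Mul(2, Add(Add(u, -52), u)) = Mul(2, Add(Add(-52, u), u)) = Mul(2, Add(-52, Mul(2, u))) = Add(-104, Mul(4, u)))
T = -864 (T = Mul(Add(-37, Mul(-1, -55)), Add(-7, -41)) = Mul(Add(-37, 55), -48) = Mul(18, -48) = -864)
Add(T, Mul(-1, Function('v')(J, -178))) = Add(-864, Mul(-1, Add(-104, Mul(4, -178)))) = Add(-864, Mul(-1, Add(-104, -712))) = Add(-864, Mul(-1, -816)) = Add(-864, 816) = -48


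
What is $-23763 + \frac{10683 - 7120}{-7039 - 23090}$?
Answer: $- \frac{715958990}{30129} \approx -23763.0$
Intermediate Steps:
$-23763 + \frac{10683 - 7120}{-7039 - 23090} = -23763 + \frac{3563}{-30129} = -23763 + 3563 \left(- \frac{1}{30129}\right) = -23763 - \frac{3563}{30129} = - \frac{715958990}{30129}$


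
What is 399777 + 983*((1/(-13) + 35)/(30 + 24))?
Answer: 140544868/351 ≈ 4.0041e+5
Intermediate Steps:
399777 + 983*((1/(-13) + 35)/(30 + 24)) = 399777 + 983*((-1/13 + 35)/54) = 399777 + 983*((454/13)*(1/54)) = 399777 + 983*(227/351) = 399777 + 223141/351 = 140544868/351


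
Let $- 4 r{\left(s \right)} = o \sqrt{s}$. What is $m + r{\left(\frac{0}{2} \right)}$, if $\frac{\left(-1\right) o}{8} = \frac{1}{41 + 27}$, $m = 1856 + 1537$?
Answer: $3393$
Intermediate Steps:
$m = 3393$
$o = - \frac{2}{17}$ ($o = - \frac{8}{41 + 27} = - \frac{8}{68} = \left(-8\right) \frac{1}{68} = - \frac{2}{17} \approx -0.11765$)
$r{\left(s \right)} = \frac{\sqrt{s}}{34}$ ($r{\left(s \right)} = - \frac{\left(- \frac{2}{17}\right) \sqrt{s}}{4} = \frac{\sqrt{s}}{34}$)
$m + r{\left(\frac{0}{2} \right)} = 3393 + \frac{\sqrt{\frac{0}{2}}}{34} = 3393 + \frac{\sqrt{0 \cdot \frac{1}{2}}}{34} = 3393 + \frac{\sqrt{0}}{34} = 3393 + \frac{1}{34} \cdot 0 = 3393 + 0 = 3393$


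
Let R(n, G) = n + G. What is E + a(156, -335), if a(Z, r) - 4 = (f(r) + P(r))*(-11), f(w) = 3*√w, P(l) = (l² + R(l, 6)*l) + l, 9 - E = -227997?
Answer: -2215145 - 33*I*√335 ≈ -2.2151e+6 - 604.0*I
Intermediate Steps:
E = 228006 (E = 9 - 1*(-227997) = 9 + 227997 = 228006)
R(n, G) = G + n
P(l) = l + l² + l*(6 + l) (P(l) = (l² + (6 + l)*l) + l = (l² + l*(6 + l)) + l = l + l² + l*(6 + l))
a(Z, r) = 4 - 33*√r - 11*r*(7 + 2*r) (a(Z, r) = 4 + (3*√r + r*(7 + 2*r))*(-11) = 4 + (-33*√r - 11*r*(7 + 2*r)) = 4 - 33*√r - 11*r*(7 + 2*r))
E + a(156, -335) = 228006 + (4 - 33*I*√335 - 11*(-335)*(7 + 2*(-335))) = 228006 + (4 - 33*I*√335 - 11*(-335)*(7 - 670)) = 228006 + (4 - 33*I*√335 - 11*(-335)*(-663)) = 228006 + (4 - 33*I*√335 - 2443155) = 228006 + (-2443151 - 33*I*√335) = -2215145 - 33*I*√335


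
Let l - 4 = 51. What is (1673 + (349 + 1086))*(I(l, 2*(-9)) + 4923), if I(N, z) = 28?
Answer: 15387708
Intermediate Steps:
l = 55 (l = 4 + 51 = 55)
(1673 + (349 + 1086))*(I(l, 2*(-9)) + 4923) = (1673 + (349 + 1086))*(28 + 4923) = (1673 + 1435)*4951 = 3108*4951 = 15387708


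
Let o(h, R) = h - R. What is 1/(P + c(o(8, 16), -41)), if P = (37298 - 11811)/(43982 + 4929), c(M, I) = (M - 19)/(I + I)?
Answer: 4010702/3410531 ≈ 1.1760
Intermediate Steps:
c(M, I) = (-19 + M)/(2*I) (c(M, I) = (-19 + M)/((2*I)) = (-19 + M)*(1/(2*I)) = (-19 + M)/(2*I))
P = 25487/48911 ≈ 0.52109
1/(P + c(o(8, 16), -41)) = 1/(25487/48911 + (½)*(-19 + (8 - 1*16))/(-41)) = 1/(25487/48911 + (½)*(-1/41)*(-19 + (8 - 16))) = 1/(25487/48911 + (½)*(-1/41)*(-19 - 8)) = 1/(25487/48911 + (½)*(-1/41)*(-27)) = 1/(25487/48911 + 27/82) = 1/(3410531/4010702) = 4010702/3410531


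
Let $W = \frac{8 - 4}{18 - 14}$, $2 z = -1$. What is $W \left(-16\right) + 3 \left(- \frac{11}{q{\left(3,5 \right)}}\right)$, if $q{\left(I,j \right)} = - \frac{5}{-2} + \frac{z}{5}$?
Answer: $- \frac{119}{4} \approx -29.75$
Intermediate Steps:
$z = - \frac{1}{2}$ ($z = \frac{1}{2} \left(-1\right) = - \frac{1}{2} \approx -0.5$)
$q{\left(I,j \right)} = \frac{12}{5}$ ($q{\left(I,j \right)} = - \frac{5}{-2} - \frac{1}{2 \cdot 5} = \left(-5\right) \left(- \frac{1}{2}\right) - \frac{1}{10} = \frac{5}{2} - \frac{1}{10} = \frac{12}{5}$)
$W = 1$ ($W = \frac{4}{4} = 4 \cdot \frac{1}{4} = 1$)
$W \left(-16\right) + 3 \left(- \frac{11}{q{\left(3,5 \right)}}\right) = 1 \left(-16\right) + 3 \left(- \frac{11}{\frac{12}{5}}\right) = -16 + 3 \left(\left(-11\right) \frac{5}{12}\right) = -16 + 3 \left(- \frac{55}{12}\right) = -16 - \frac{55}{4} = - \frac{119}{4}$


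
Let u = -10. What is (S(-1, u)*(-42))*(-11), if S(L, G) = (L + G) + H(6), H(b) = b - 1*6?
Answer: -5082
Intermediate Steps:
H(b) = -6 + b (H(b) = b - 6 = -6 + b)
S(L, G) = G + L (S(L, G) = (L + G) + (-6 + 6) = (G + L) + 0 = G + L)
(S(-1, u)*(-42))*(-11) = ((-10 - 1)*(-42))*(-11) = -11*(-42)*(-11) = 462*(-11) = -5082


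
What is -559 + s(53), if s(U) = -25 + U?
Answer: -531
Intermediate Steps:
-559 + s(53) = -559 + (-25 + 53) = -559 + 28 = -531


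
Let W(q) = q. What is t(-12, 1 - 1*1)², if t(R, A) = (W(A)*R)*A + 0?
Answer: 0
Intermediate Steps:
t(R, A) = R*A² (t(R, A) = (A*R)*A + 0 = R*A² + 0 = R*A²)
t(-12, 1 - 1*1)² = (-12*(1 - 1*1)²)² = (-12*(1 - 1)²)² = (-12*0²)² = (-12*0)² = 0² = 0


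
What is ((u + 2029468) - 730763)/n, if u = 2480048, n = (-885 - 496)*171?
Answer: -3778753/236151 ≈ -16.001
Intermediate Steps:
n = -236151 (n = -1381*171 = -236151)
((u + 2029468) - 730763)/n = ((2480048 + 2029468) - 730763)/(-236151) = (4509516 - 730763)*(-1/236151) = 3778753*(-1/236151) = -3778753/236151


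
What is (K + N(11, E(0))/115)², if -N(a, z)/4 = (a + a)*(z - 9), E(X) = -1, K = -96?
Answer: 4129024/529 ≈ 7805.3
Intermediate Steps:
N(a, z) = -8*a*(-9 + z) (N(a, z) = -4*(a + a)*(z - 9) = -4*2*a*(-9 + z) = -8*a*(-9 + z))
(K + N(11, E(0))/115)² = (-96 + (8*11*(9 - 1*(-1)))/115)² = (-96 + (8*11*(9 + 1))*(1/115))² = (-96 + (8*11*10)*(1/115))² = (-96 + 880*(1/115))² = (-96 + 176/23)² = (-2032/23)² = 4129024/529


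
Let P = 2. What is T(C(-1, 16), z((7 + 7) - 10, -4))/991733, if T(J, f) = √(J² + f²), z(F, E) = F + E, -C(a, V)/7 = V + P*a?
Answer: 98/991733 ≈ 9.8817e-5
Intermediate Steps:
C(a, V) = -14*a - 7*V (C(a, V) = -7*(V + 2*a) = -14*a - 7*V)
z(F, E) = E + F
T(C(-1, 16), z((7 + 7) - 10, -4))/991733 = √((-14*(-1) - 7*16)² + (-4 + ((7 + 7) - 10))²)/991733 = √((14 - 112)² + (-4 + (14 - 10))²)*(1/991733) = √((-98)² + (-4 + 4)²)*(1/991733) = √(9604 + 0²)*(1/991733) = √(9604 + 0)*(1/991733) = √9604*(1/991733) = 98*(1/991733) = 98/991733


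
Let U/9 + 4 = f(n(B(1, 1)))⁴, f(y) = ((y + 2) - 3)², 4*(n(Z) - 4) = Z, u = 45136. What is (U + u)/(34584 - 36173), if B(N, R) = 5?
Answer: -65737490569/104136704 ≈ -631.26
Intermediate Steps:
n(Z) = 4 + Z/4
f(y) = (-1 + y)² (f(y) = ((2 + y) - 3)² = (-1 + y)²)
U = 62779457673/65536 (U = -36 + 9*((-1 + (4 + (¼)*5))²)⁴ = -36 + 9*((-1 + (4 + 5/4))²)⁴ = -36 + 9*((-1 + 21/4)²)⁴ = -36 + 9*((17/4)²)⁴ = -36 + 9*(289/16)⁴ = -36 + 9*(6975757441/65536) = -36 + 62781816969/65536 = 62779457673/65536 ≈ 9.5794e+5)
(U + u)/(34584 - 36173) = (62779457673/65536 + 45136)/(34584 - 36173) = (65737490569/65536)/(-1589) = (65737490569/65536)*(-1/1589) = -65737490569/104136704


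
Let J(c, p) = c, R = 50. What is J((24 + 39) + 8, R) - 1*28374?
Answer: -28303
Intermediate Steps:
J((24 + 39) + 8, R) - 1*28374 = ((24 + 39) + 8) - 1*28374 = (63 + 8) - 28374 = 71 - 28374 = -28303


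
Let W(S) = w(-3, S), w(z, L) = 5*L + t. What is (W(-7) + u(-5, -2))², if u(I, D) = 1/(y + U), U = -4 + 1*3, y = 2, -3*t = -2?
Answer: 10000/9 ≈ 1111.1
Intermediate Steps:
t = ⅔ (t = -⅓*(-2) = ⅔ ≈ 0.66667)
U = -1 (U = -4 + 3 = -1)
w(z, L) = ⅔ + 5*L (w(z, L) = 5*L + ⅔ = ⅔ + 5*L)
u(I, D) = 1 (u(I, D) = 1/(2 - 1) = 1/1 = 1)
W(S) = ⅔ + 5*S
(W(-7) + u(-5, -2))² = ((⅔ + 5*(-7)) + 1)² = ((⅔ - 35) + 1)² = (-103/3 + 1)² = (-100/3)² = 10000/9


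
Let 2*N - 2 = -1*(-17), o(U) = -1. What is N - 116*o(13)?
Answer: 251/2 ≈ 125.50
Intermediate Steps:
N = 19/2 (N = 1 + (-1*(-17))/2 = 1 + (½)*17 = 1 + 17/2 = 19/2 ≈ 9.5000)
N - 116*o(13) = 19/2 - 116*(-1) = 19/2 + 116 = 251/2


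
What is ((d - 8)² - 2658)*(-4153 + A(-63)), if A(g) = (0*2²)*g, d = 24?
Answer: 9975506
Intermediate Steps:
A(g) = 0 (A(g) = (0*4)*g = 0*g = 0)
((d - 8)² - 2658)*(-4153 + A(-63)) = ((24 - 8)² - 2658)*(-4153 + 0) = (16² - 2658)*(-4153) = (256 - 2658)*(-4153) = -2402*(-4153) = 9975506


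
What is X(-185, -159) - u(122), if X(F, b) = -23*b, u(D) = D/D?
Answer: 3656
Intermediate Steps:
u(D) = 1
X(-185, -159) - u(122) = -23*(-159) - 1*1 = 3657 - 1 = 3656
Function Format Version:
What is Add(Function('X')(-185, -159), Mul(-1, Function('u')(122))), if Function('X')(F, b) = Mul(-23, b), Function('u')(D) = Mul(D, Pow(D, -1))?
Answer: 3656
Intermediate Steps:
Function('u')(D) = 1
Add(Function('X')(-185, -159), Mul(-1, Function('u')(122))) = Add(Mul(-23, -159), Mul(-1, 1)) = Add(3657, -1) = 3656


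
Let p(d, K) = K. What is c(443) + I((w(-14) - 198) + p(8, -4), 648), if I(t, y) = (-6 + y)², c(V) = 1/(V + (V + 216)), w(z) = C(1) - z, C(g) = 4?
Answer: 454204729/1102 ≈ 4.1216e+5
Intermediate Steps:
w(z) = 4 - z
c(V) = 1/(216 + 2*V) (c(V) = 1/(V + (216 + V)) = 1/(216 + 2*V))
c(443) + I((w(-14) - 198) + p(8, -4), 648) = 1/(2*(108 + 443)) + (-6 + 648)² = (½)/551 + 642² = (½)*(1/551) + 412164 = 1/1102 + 412164 = 454204729/1102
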